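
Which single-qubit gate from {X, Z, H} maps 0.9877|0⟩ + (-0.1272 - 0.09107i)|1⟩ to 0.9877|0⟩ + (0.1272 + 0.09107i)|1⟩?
Z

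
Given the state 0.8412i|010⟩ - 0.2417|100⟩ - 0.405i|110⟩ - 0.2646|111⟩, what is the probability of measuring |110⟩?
0.164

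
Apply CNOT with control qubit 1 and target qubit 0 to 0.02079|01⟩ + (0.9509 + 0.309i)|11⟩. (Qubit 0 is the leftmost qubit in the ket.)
(0.9509 + 0.309i)|01⟩ + 0.02079|11⟩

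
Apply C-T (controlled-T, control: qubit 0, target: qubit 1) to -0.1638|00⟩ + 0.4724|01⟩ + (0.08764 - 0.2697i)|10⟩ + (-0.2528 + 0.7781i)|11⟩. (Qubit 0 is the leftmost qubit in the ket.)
-0.1638|00⟩ + 0.4724|01⟩ + (0.08764 - 0.2697i)|10⟩ + (-0.729 + 0.3714i)|11⟩

C-T leaves the control-|0⟩ kets |00⟩, |01⟩ unchanged and applies T to qubit 1 on the control-|1⟩ pair (|10⟩, |11⟩).
T = [[1, 0], [0, (1/√2 + (1/√2)i)]].
With a = amp(|10⟩) = (0.08764 - 0.2697i) and b = amp(|11⟩) = (-0.2528 + 0.7781i):
new amp(|10⟩) = (1)·a = (0.08764 - 0.2697i)
new amp(|11⟩) = (1/√2 + (1/√2)i)·b = (-0.729 + 0.3714i)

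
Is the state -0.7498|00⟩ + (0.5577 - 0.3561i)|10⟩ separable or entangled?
Separable

Writing the state as a|00⟩ + b|01⟩ + c|10⟩ + d|11⟩, it is a product state iff ad − bc = 0.
Here (a, b, c, d) = (-0.7498, 0, (0.5577 - 0.3561i), 0): ad − bc = (-0.7498)(0) − (0)(0.5577 - 0.3561i) = 0, so the state is separable.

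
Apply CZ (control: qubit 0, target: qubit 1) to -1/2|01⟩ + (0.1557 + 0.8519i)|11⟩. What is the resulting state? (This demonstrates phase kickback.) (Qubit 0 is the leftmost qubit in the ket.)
-1/2|01⟩ + (-0.1557 - 0.8519i)|11⟩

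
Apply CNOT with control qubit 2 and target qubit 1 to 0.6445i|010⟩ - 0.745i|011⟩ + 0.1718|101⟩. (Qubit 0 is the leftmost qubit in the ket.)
-0.745i|001⟩ + 0.6445i|010⟩ + 0.1718|111⟩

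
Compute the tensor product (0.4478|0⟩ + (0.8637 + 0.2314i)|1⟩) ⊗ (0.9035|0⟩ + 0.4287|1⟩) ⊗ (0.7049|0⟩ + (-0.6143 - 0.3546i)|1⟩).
0.2852|000⟩ + (-0.2485 - 0.1435i)|001⟩ + 0.1353|010⟩ + (-0.1179 - 0.06807i)|011⟩ + (0.5501 + 0.1474i)|100⟩ + (-0.4052 - 0.4051i)|101⟩ + (0.261 + 0.06993i)|110⟩ + (-0.1923 - 0.1922i)|111⟩

amp(|b₁b₂…⟩) = product of the factor amplitudes for bits b₁, b₂, …; only kets whose every factor amplitude is nonzero survive.
|000⟩: (0.4478)(0.9035)(0.7049) = 0.2852
|001⟩: (0.4478)(0.9035)(-0.6143 - 0.3546i) = (-0.2485 - 0.1435i)
|010⟩: (0.4478)(0.4287)(0.7049) = 0.1353
|011⟩: (0.4478)(0.4287)(-0.6143 - 0.3546i) = (-0.1179 - 0.06807i)
|100⟩: (0.8637 + 0.2314i)(0.9035)(0.7049) = (0.5501 + 0.1474i)
|101⟩: (0.8637 + 0.2314i)(0.9035)(-0.6143 - 0.3546i) = (-0.4052 - 0.4051i)
|110⟩: (0.8637 + 0.2314i)(0.4287)(0.7049) = (0.261 + 0.06993i)
|111⟩: (0.8637 + 0.2314i)(0.4287)(-0.6143 - 0.3546i) = (-0.1923 - 0.1922i)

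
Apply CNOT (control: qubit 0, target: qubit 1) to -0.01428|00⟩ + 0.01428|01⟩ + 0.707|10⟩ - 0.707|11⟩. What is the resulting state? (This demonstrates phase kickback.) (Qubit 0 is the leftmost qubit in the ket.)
-0.01428|00⟩ + 0.01428|01⟩ - 0.707|10⟩ + 0.707|11⟩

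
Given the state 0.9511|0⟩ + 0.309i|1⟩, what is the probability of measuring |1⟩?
0.09548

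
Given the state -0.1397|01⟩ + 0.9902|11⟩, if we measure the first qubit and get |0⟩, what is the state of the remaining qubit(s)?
-|1⟩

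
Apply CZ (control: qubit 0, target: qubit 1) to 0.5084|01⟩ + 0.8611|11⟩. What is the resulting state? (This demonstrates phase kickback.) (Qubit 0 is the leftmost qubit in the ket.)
0.5084|01⟩ - 0.8611|11⟩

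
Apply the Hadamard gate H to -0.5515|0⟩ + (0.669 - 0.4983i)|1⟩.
(0.08309 - 0.3524i)|0⟩ + (-0.863 + 0.3524i)|1⟩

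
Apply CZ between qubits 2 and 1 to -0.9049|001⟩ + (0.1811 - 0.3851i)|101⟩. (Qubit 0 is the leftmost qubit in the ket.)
-0.9049|001⟩ + (0.1811 - 0.3851i)|101⟩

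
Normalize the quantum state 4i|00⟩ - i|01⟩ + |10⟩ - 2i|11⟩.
0.8528i|00⟩ - 0.2132i|01⟩ + 0.2132|10⟩ - 0.4264i|11⟩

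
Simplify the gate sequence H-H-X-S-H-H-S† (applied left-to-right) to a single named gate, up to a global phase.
X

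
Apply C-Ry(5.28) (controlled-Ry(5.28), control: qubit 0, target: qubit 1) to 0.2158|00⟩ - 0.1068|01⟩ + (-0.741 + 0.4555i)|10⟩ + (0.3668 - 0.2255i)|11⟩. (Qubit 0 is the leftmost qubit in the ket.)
0.2158|00⟩ - 0.1068|01⟩ + (0.4734 - 0.291i)|10⟩ + (-0.6779 + 0.4167i)|11⟩

C-Ry(5.28) leaves the control-|0⟩ kets |00⟩, |01⟩ unchanged and applies Ry(5.28) to qubit 1 on the control-|1⟩ pair (|10⟩, |11⟩).
Ry(5.28) = [[cos(θ/2), −sin(θ/2)], [sin(θ/2), cos(θ/2)]]; θ = 5.28, cos(θ/2) ≈ -0.876818, sin(θ/2) ≈ 0.480823.
With a = amp(|10⟩) = (-0.741 + 0.4555i) and b = amp(|11⟩) = (0.3668 - 0.2255i):
new amp(|10⟩) = (-0.876818)·a + (-0.480823)·b = (0.4734 - 0.291i)
new amp(|11⟩) = (0.480823)·a + (-0.876818)·b = (-0.6779 + 0.4167i)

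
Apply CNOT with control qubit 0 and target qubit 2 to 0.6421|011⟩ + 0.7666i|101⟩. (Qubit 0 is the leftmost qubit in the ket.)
0.6421|011⟩ + 0.7666i|100⟩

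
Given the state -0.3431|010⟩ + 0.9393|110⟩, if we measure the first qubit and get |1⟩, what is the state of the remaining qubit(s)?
|10⟩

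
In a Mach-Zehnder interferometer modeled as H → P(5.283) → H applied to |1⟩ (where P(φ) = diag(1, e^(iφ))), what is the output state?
(0.2299 + 0.4208i)|0⟩ + (0.7701 - 0.4208i)|1⟩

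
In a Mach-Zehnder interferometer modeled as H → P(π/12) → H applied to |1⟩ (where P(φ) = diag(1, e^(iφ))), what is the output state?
(0.01704 - 0.1294i)|0⟩ + (0.983 + 0.1294i)|1⟩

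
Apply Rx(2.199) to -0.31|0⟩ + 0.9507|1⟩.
(-0.1408 - 0.8471i)|0⟩ + (0.4317 + 0.2762i)|1⟩

Rx(2.199) = [[cos(θ/2), −i·sin(θ/2)], [−i·sin(θ/2), cos(θ/2)]]; θ = 2.199, cos(θ/2) ≈ 0.454042, sin(θ/2) ≈ 0.89098.
With a = amp(|0⟩) = -0.31 and b = amp(|1⟩) = 0.9507:
new amp(|0⟩) = (0.454042)·a + (-0.89098i)·b = (-0.1408 - 0.8471i)
new amp(|1⟩) = (-0.89098i)·a + (0.454042)·b = (0.4317 + 0.2762i)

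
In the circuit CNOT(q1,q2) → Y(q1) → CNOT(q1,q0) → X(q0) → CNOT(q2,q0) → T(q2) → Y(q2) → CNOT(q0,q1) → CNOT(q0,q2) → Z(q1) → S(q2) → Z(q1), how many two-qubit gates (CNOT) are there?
5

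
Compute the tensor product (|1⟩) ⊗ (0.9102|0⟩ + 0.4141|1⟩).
0.9102|10⟩ + 0.4141|11⟩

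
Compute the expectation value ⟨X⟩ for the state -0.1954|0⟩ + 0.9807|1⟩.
-0.3833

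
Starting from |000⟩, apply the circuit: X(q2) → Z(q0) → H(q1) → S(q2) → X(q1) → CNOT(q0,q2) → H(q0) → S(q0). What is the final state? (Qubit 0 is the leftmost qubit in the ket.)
(1/2)i|001⟩ + (1/2)i|011⟩ - 1/2|101⟩ - 1/2|111⟩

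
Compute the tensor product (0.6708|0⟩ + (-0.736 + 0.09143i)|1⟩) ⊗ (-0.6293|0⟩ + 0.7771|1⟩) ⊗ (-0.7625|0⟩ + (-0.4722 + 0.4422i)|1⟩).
0.3219|000⟩ + (0.1993 - 0.1867i)|001⟩ - 0.3975|010⟩ + (-0.2461 + 0.2305i)|011⟩ + (-0.3532 + 0.04387i)|100⟩ + (-0.1933 + 0.232i)|101⟩ + (0.4361 - 0.05418i)|110⟩ + (0.2387 - 0.2865i)|111⟩

amp(|b₁b₂…⟩) = product of the factor amplitudes for bits b₁, b₂, …; only kets whose every factor amplitude is nonzero survive.
|000⟩: (0.6708)(-0.6293)(-0.7625) = 0.3219
|001⟩: (0.6708)(-0.6293)(-0.4722 + 0.4422i) = (0.1993 - 0.1867i)
|010⟩: (0.6708)(0.7771)(-0.7625) = -0.3975
|011⟩: (0.6708)(0.7771)(-0.4722 + 0.4422i) = (-0.2461 + 0.2305i)
|100⟩: (-0.736 + 0.09143i)(-0.6293)(-0.7625) = (-0.3532 + 0.04387i)
|101⟩: (-0.736 + 0.09143i)(-0.6293)(-0.4722 + 0.4422i) = (-0.1933 + 0.232i)
|110⟩: (-0.736 + 0.09143i)(0.7771)(-0.7625) = (0.4361 - 0.05418i)
|111⟩: (-0.736 + 0.09143i)(0.7771)(-0.4722 + 0.4422i) = (0.2387 - 0.2865i)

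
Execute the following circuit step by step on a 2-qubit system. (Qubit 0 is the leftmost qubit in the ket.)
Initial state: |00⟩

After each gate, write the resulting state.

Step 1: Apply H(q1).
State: 1/√2|00⟩ + 1/√2|01⟩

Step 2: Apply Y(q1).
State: -(1/√2)i|00⟩ + (1/√2)i|01⟩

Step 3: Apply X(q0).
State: -(1/√2)i|10⟩ + (1/√2)i|11⟩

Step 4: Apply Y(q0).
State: -1/√2|00⟩ + 1/√2|01⟩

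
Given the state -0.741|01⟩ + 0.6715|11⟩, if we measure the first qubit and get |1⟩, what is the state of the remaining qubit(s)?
|1⟩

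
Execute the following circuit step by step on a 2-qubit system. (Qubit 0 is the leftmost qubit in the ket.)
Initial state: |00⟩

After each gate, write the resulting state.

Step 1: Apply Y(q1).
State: i|01⟩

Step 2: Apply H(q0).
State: (1/√2)i|01⟩ + (1/√2)i|11⟩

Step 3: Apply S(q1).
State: -1/√2|01⟩ - 1/√2|11⟩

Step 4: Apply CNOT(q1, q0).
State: -1/√2|01⟩ - 1/√2|11⟩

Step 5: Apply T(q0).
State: -1/√2|01⟩ + (-1/2 - (1/2)i)|11⟩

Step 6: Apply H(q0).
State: (-0.8536 - (1/√8)i)|01⟩ + (-0.1464 + (1/√8)i)|11⟩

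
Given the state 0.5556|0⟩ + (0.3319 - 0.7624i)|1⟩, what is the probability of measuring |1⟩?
0.6914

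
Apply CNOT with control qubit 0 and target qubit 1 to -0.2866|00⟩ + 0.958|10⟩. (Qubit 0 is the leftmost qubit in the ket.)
-0.2866|00⟩ + 0.958|11⟩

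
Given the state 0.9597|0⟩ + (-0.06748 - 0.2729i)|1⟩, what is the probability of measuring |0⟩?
0.921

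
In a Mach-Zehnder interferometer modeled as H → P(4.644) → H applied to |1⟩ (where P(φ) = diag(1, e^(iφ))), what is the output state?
(0.5342 + 0.4988i)|0⟩ + (0.4658 - 0.4988i)|1⟩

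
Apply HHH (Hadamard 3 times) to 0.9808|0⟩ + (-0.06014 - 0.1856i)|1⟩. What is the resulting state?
(0.651 - 0.1312i)|0⟩ + (0.7361 + 0.1312i)|1⟩

H² = I, so H^3 = H: a single Hadamard. With (a, b) = (0.9808, (-0.06014 - 0.1856i)), H gives ((a + b)/√2, (a − b)/√2) = ((0.651 - 0.1312i), (0.7361 + 0.1312i)).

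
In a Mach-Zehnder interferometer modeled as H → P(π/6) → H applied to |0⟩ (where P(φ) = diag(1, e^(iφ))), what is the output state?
(0.933 + 0.25i)|0⟩ + (0.06699 - 0.25i)|1⟩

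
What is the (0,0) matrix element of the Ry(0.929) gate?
0.894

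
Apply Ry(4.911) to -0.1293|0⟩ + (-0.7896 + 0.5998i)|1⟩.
(0.6003 - 0.38i)|0⟩ + (0.529 - 0.4641i)|1⟩

Ry(4.911) = [[cos(θ/2), −sin(θ/2)], [sin(θ/2), cos(θ/2)]]; θ = 4.911, cos(θ/2) ≈ -0.773727, sin(θ/2) ≈ 0.633519.
With a = amp(|0⟩) = -0.1293 and b = amp(|1⟩) = (-0.7896 + 0.5998i):
new amp(|0⟩) = (-0.773727)·a + (-0.633519)·b = (0.6003 - 0.38i)
new amp(|1⟩) = (0.633519)·a + (-0.773727)·b = (0.529 - 0.4641i)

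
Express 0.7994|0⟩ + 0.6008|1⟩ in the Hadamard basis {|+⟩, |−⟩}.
0.9901|+⟩ + 0.1404|−⟩

With |ψ⟩ = α|0⟩ + β|1⟩, the Hadamard-basis coefficients are ⟨+|ψ⟩ = (α + β)/√2 and ⟨−|ψ⟩ = (α − β)/√2.
Here α = 0.7994, β = 0.6008: (α + β)/√2 = 0.9901, (α − β)/√2 = 0.1404.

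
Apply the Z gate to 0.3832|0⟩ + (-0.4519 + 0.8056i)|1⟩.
0.3832|0⟩ + (0.4519 - 0.8056i)|1⟩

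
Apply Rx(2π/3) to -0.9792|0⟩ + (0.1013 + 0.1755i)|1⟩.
(-0.3376 - 0.08773i)|0⟩ + (0.05065 + 0.9358i)|1⟩

Rx(2π/3) = [[cos(θ/2), −i·sin(θ/2)], [−i·sin(θ/2), cos(θ/2)]]; θ = 2π/3, cos(θ/2) ≈ 0.5, sin(θ/2) ≈ 0.866025.
With a = amp(|0⟩) = -0.9792 and b = amp(|1⟩) = (0.1013 + 0.1755i):
new amp(|0⟩) = (0.5)·a + (-0.866025i)·b = (-0.3376 - 0.08773i)
new amp(|1⟩) = (-0.866025i)·a + (0.5)·b = (0.05065 + 0.9358i)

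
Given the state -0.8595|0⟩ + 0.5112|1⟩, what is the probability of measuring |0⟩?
0.7387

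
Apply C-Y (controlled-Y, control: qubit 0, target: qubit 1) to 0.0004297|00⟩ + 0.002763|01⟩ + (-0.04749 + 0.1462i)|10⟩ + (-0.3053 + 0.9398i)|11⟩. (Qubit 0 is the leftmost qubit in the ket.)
0.0004297|00⟩ + 0.002763|01⟩ + (0.9398 + 0.3053i)|10⟩ + (-0.1462 - 0.04749i)|11⟩

C-Y leaves the control-|0⟩ kets |00⟩, |01⟩ unchanged and applies Y to qubit 1 on the control-|1⟩ pair (|10⟩, |11⟩).
Y = [[0, -i], [i, 0]].
With a = amp(|10⟩) = (-0.04749 + 0.1462i) and b = amp(|11⟩) = (-0.3053 + 0.9398i):
new amp(|10⟩) = (-i)·b = (0.9398 + 0.3053i)
new amp(|11⟩) = (i)·a = (-0.1462 - 0.04749i)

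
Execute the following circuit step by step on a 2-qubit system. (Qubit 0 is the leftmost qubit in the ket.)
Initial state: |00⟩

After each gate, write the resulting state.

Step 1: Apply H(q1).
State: 1/√2|00⟩ + 1/√2|01⟩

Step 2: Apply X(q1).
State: 1/√2|00⟩ + 1/√2|01⟩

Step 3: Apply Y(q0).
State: (1/√2)i|10⟩ + (1/√2)i|11⟩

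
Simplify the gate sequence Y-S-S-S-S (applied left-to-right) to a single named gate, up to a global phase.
Y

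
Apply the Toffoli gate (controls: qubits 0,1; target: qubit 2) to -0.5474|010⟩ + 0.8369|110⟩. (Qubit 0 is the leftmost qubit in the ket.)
-0.5474|010⟩ + 0.8369|111⟩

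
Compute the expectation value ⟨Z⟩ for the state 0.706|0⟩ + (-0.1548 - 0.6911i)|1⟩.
-0.003146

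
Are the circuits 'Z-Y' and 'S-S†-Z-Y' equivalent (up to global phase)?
Yes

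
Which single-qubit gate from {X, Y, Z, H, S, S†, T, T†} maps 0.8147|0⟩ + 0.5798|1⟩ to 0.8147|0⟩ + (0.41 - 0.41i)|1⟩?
T†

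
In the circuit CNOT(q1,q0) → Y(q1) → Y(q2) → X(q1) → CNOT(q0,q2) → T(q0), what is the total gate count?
6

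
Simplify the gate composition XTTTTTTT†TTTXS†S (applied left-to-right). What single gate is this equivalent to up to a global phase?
I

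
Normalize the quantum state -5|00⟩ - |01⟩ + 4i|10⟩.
-0.7715|00⟩ - 0.1543|01⟩ + 0.6172i|10⟩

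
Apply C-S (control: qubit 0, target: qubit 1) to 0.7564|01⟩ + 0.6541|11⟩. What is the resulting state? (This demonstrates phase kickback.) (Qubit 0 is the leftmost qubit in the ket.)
0.7564|01⟩ + 0.6541i|11⟩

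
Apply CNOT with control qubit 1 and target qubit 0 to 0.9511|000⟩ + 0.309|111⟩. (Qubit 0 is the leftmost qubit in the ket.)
0.9511|000⟩ + 0.309|011⟩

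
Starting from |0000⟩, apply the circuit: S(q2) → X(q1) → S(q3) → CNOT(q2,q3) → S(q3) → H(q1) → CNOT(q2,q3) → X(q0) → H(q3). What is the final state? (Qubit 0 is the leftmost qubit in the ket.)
1/2|1000⟩ + 1/2|1001⟩ - 1/2|1100⟩ - 1/2|1101⟩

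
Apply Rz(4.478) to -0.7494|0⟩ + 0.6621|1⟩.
(0.4643 + 0.5882i)|0⟩ + (-0.4102 + 0.5197i)|1⟩

Rz(4.478) = [[e^(−iθ/2), 0], [0, e^(iθ/2)]] with e^(±iθ/2) = cos(θ/2) ± i·sin(θ/2); θ = 4.478, cos(θ/2) ≈ -0.619577, sin(θ/2) ≈ 0.784936.
With a = amp(|0⟩) = -0.7494 and b = amp(|1⟩) = 0.6621:
new amp(|0⟩) = (-0.619577 - 0.784936i)·a = (0.4643 + 0.5882i)
new amp(|1⟩) = (-0.619577 + 0.784936i)·b = (-0.4102 + 0.5197i)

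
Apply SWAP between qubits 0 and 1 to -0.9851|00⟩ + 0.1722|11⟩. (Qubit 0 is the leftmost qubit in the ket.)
-0.9851|00⟩ + 0.1722|11⟩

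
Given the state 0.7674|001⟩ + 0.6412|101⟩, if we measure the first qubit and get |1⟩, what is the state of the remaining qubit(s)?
|01⟩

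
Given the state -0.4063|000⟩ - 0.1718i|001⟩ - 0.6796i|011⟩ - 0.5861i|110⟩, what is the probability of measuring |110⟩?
0.3435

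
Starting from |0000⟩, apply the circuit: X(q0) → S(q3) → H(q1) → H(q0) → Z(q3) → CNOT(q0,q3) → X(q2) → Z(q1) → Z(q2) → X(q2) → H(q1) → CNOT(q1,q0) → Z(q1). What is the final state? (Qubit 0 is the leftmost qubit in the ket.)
-1/√2|0101⟩ + 1/√2|1100⟩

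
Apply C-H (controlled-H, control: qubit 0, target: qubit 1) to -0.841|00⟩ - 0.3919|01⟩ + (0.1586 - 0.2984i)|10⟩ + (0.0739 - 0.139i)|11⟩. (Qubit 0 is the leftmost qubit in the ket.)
-0.841|00⟩ - 0.3919|01⟩ + (0.1644 - 0.3093i)|10⟩ + (0.05989 - 0.1127i)|11⟩

C-H leaves the control-|0⟩ kets |00⟩, |01⟩ unchanged and applies H to qubit 1 on the control-|1⟩ pair (|10⟩, |11⟩).
H = [[1/√2, 1/√2], [1/√2, -1/√2]].
With a = amp(|10⟩) = (0.1586 - 0.2984i) and b = amp(|11⟩) = (0.0739 - 0.139i):
new amp(|10⟩) = (1/√2)·a + (1/√2)·b = (0.1644 - 0.3093i)
new amp(|11⟩) = (1/√2)·a + (-1/√2)·b = (0.05989 - 0.1127i)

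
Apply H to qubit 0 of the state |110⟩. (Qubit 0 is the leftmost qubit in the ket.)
1/√2|010⟩ - 1/√2|110⟩

H on qubit 0 mixes each pair of kets that differ only in qubit 0: amplitudes (a, b) of (|…0…⟩, |…1…⟩) become ((a + b)/√2, (a − b)/√2). Kets absent from the input have amplitude 0.
(|010⟩, |110⟩): (a, b) = (0, 1) → (1/√2, -1/√2)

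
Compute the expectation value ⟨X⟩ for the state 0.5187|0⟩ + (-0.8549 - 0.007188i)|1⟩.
-0.8869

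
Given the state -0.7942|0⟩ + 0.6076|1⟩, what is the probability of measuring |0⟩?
0.6308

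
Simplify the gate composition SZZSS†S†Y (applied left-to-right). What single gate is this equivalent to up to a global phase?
Y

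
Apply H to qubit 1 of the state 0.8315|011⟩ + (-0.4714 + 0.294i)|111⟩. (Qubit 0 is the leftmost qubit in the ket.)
0.588|001⟩ - 0.588|011⟩ + (-0.3333 + 0.2079i)|101⟩ + (0.3333 - 0.2079i)|111⟩

H on qubit 1 mixes each pair of kets that differ only in qubit 1: amplitudes (a, b) of (|…0…⟩, |…1…⟩) become ((a + b)/√2, (a − b)/√2). Kets absent from the input have amplitude 0.
(|001⟩, |011⟩): (a, b) = (0, 0.8315) → (0.588, -0.588)
(|101⟩, |111⟩): (a, b) = (0, (-0.4714 + 0.294i)) → ((-0.3333 + 0.2079i), (0.3333 - 0.2079i))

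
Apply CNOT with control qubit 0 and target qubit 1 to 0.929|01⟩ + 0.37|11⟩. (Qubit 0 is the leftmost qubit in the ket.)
0.929|01⟩ + 0.37|10⟩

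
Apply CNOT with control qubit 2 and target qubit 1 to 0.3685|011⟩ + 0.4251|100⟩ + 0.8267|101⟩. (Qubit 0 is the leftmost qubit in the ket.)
0.3685|001⟩ + 0.4251|100⟩ + 0.8267|111⟩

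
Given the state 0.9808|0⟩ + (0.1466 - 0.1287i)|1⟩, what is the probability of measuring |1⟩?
0.03806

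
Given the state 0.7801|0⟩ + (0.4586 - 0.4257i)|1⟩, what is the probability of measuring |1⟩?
0.3915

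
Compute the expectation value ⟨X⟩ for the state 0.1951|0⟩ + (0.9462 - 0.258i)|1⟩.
0.3692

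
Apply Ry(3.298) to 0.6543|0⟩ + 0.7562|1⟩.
-0.805|0⟩ + 0.5932|1⟩

Ry(3.298) = [[cos(θ/2), −sin(θ/2)], [sin(θ/2), cos(θ/2)]]; θ = 3.298, cos(θ/2) ≈ -0.078124, sin(θ/2) ≈ 0.996944.
With a = amp(|0⟩) = 0.6543 and b = amp(|1⟩) = 0.7562:
new amp(|0⟩) = (-0.078124)·a + (-0.996944)·b = -0.805
new amp(|1⟩) = (0.996944)·a + (-0.078124)·b = 0.5932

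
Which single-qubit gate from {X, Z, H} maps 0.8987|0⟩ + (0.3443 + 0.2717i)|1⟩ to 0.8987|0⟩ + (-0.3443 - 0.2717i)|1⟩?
Z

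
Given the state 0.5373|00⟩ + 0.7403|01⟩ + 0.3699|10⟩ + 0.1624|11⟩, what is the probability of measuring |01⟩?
0.548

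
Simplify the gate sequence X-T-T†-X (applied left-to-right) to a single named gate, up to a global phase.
I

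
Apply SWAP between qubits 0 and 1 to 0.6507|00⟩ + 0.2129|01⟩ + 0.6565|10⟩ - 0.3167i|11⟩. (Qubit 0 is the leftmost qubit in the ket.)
0.6507|00⟩ + 0.6565|01⟩ + 0.2129|10⟩ - 0.3167i|11⟩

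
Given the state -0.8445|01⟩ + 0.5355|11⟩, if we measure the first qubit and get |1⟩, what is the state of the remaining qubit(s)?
|1⟩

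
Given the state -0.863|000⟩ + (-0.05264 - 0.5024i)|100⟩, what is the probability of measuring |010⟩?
0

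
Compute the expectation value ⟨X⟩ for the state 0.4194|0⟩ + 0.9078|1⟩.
0.7615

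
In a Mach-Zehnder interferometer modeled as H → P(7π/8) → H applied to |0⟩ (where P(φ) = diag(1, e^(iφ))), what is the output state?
(0.03806 + 0.1913i)|0⟩ + (0.9619 - 0.1913i)|1⟩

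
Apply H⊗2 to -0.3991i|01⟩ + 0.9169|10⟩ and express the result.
(0.4585 - 0.1996i)|00⟩ + (0.4585 + 0.1996i)|01⟩ + (-0.4585 - 0.1996i)|10⟩ + (-0.4585 + 0.1996i)|11⟩

H⊗2 gives amp(|y⟩) = (1/2) Σ_x (−1)^(x·y) amp(|x⟩), where x·y is the number of positions in which both x and y have a 1.
|00⟩: (-0.3991i + 0.9169)/2 = (0.4585 - 0.1996i)
|01⟩: (0.3991i + 0.9169)/2 = (0.4585 + 0.1996i)
|10⟩: (-0.3991i - 0.9169)/2 = (-0.4585 - 0.1996i)
|11⟩: (0.3991i - 0.9169)/2 = (-0.4585 + 0.1996i)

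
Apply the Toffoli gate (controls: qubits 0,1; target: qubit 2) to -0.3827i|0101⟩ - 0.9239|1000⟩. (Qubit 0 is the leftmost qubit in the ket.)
-0.3827i|0101⟩ - 0.9239|1000⟩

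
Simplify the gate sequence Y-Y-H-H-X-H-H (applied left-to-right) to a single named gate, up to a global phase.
X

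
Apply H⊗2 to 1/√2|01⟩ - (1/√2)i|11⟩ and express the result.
(1/√8 - (1/√8)i)|00⟩ + (-1/√8 + (1/√8)i)|01⟩ + (1/√8 + (1/√8)i)|10⟩ + (-1/√8 - (1/√8)i)|11⟩

H⊗2 gives amp(|y⟩) = (1/2) Σ_x (−1)^(x·y) amp(|x⟩), where x·y is the number of positions in which both x and y have a 1.
|00⟩: (1/√2 - (1/√2)i)/2 = (1/√8 - (1/√8)i)
|01⟩: (-1/√2 + (1/√2)i)/2 = (-1/√8 + (1/√8)i)
|10⟩: (1/√2 + (1/√2)i)/2 = (1/√8 + (1/√8)i)
|11⟩: (-1/√2 - (1/√2)i)/2 = (-1/√8 - (1/√8)i)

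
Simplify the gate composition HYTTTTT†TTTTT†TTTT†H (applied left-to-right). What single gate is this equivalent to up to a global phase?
Y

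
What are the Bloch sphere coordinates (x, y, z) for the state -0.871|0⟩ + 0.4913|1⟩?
(-0.8558, 0, 0.5173)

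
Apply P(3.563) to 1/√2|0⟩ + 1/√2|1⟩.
1/√2|0⟩ + (-0.6452 - 0.2892i)|1⟩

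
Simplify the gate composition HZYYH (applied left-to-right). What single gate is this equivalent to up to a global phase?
X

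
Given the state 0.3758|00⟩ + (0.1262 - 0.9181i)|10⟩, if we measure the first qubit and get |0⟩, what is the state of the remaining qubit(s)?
|0⟩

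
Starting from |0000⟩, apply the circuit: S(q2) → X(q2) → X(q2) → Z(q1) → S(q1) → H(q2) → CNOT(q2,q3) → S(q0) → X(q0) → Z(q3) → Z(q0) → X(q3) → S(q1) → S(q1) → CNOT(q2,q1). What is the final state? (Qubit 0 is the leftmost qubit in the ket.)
-1/√2|1001⟩ + 1/√2|1110⟩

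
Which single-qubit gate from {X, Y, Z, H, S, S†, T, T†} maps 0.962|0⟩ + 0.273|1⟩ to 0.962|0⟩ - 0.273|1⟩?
Z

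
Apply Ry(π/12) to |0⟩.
0.9914|0⟩ + 0.1305|1⟩

Ry(π/12) = [[cos(θ/2), −sin(θ/2)], [sin(θ/2), cos(θ/2)]]; θ = π/12, cos(θ/2) ≈ 0.991445, sin(θ/2) ≈ 0.130526.
With a = amp(|0⟩) = 1 and b = amp(|1⟩) = 0:
new amp(|0⟩) = (0.991445)·a + (-0.130526)·b = 0.9914
new amp(|1⟩) = (0.130526)·a + (0.991445)·b = 0.1305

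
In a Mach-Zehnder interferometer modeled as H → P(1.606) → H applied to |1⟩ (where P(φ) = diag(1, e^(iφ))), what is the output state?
(0.5176 - 0.4997i)|0⟩ + (0.4824 + 0.4997i)|1⟩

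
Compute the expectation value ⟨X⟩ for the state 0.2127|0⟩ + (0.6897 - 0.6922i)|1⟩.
0.2934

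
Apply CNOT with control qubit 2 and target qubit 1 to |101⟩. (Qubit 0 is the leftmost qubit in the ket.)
|111⟩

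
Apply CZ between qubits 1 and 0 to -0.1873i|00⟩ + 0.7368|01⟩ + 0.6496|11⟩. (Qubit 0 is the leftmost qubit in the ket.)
-0.1873i|00⟩ + 0.7368|01⟩ - 0.6496|11⟩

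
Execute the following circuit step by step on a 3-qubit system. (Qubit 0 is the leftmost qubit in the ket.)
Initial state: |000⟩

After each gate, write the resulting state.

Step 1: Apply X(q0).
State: |100⟩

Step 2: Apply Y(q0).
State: -i|000⟩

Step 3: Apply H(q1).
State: -(1/√2)i|000⟩ - (1/√2)i|010⟩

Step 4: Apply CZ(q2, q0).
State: -(1/√2)i|000⟩ - (1/√2)i|010⟩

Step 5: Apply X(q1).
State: -(1/√2)i|000⟩ - (1/√2)i|010⟩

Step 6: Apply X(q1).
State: -(1/√2)i|000⟩ - (1/√2)i|010⟩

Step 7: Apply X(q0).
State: -(1/√2)i|100⟩ - (1/√2)i|110⟩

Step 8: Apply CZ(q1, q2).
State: -(1/√2)i|100⟩ - (1/√2)i|110⟩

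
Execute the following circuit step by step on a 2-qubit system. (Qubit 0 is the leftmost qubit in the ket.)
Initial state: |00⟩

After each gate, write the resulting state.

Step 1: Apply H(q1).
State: 1/√2|00⟩ + 1/√2|01⟩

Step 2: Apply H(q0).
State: 1/2|00⟩ + 1/2|01⟩ + 1/2|10⟩ + 1/2|11⟩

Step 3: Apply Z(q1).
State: 1/2|00⟩ - 1/2|01⟩ + 1/2|10⟩ - 1/2|11⟩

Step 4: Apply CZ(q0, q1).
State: 1/2|00⟩ - 1/2|01⟩ + 1/2|10⟩ + 1/2|11⟩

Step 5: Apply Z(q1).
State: 1/2|00⟩ + 1/2|01⟩ + 1/2|10⟩ - 1/2|11⟩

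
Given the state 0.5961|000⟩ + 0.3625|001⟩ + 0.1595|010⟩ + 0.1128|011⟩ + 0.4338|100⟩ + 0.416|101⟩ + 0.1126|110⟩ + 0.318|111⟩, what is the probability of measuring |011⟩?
0.01272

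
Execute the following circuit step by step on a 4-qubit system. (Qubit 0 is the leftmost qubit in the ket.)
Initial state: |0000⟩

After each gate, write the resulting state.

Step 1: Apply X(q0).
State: |1000⟩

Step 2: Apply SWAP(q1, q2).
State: |1000⟩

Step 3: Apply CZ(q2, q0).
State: |1000⟩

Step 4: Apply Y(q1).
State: i|1100⟩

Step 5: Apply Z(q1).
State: -i|1100⟩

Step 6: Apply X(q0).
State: -i|0100⟩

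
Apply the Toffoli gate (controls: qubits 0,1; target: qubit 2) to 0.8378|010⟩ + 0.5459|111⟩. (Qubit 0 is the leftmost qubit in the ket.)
0.8378|010⟩ + 0.5459|110⟩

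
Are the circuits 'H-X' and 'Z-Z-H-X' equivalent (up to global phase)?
Yes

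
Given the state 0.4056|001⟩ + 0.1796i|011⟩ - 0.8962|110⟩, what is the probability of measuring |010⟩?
0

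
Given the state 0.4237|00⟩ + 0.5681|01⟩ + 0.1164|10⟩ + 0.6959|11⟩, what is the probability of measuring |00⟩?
0.1795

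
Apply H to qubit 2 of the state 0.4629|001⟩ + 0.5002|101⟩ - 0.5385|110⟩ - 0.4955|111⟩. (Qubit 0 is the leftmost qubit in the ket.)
0.3273|000⟩ - 0.3273|001⟩ + 0.3537|100⟩ - 0.3537|101⟩ - 0.7311|110⟩ - 0.03041|111⟩

H on qubit 2 mixes each pair of kets that differ only in qubit 2: amplitudes (a, b) of (|…0…⟩, |…1…⟩) become ((a + b)/√2, (a − b)/√2). Kets absent from the input have amplitude 0.
(|000⟩, |001⟩): (a, b) = (0, 0.4629) → (0.3273, -0.3273)
(|100⟩, |101⟩): (a, b) = (0, 0.5002) → (0.3537, -0.3537)
(|110⟩, |111⟩): (a, b) = (-0.5385, -0.4955) → (-0.7311, -0.03041)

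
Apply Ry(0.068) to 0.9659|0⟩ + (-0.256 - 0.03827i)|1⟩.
(0.974 + 0.001301i)|0⟩ + (-0.223 - 0.03825i)|1⟩

Ry(0.068) = [[cos(θ/2), −sin(θ/2)], [sin(θ/2), cos(θ/2)]]; θ = 0.068, cos(θ/2) ≈ 0.999422, sin(θ/2) ≈ 0.0339934.
With a = amp(|0⟩) = 0.9659 and b = amp(|1⟩) = (-0.256 - 0.03827i):
new amp(|0⟩) = (0.999422)·a + (-0.0339934)·b = (0.974 + 0.001301i)
new amp(|1⟩) = (0.0339934)·a + (0.999422)·b = (-0.223 - 0.03825i)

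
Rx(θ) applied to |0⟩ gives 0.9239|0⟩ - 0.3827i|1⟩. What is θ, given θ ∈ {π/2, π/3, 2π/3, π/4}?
π/4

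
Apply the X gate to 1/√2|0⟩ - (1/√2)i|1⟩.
-(1/√2)i|0⟩ + 1/√2|1⟩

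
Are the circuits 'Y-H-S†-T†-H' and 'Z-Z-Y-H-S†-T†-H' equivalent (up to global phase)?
Yes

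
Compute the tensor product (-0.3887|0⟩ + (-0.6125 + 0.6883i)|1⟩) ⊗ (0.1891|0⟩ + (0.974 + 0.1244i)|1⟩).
-0.0735|00⟩ + (-0.3786 - 0.04835i)|01⟩ + (-0.1158 + 0.1302i)|10⟩ + (-0.6822 + 0.5942i)|11⟩

amp(|b₁b₂…⟩) = product of the factor amplitudes for bits b₁, b₂, …; only kets whose every factor amplitude is nonzero survive.
|00⟩: (-0.3887)(0.1891) = -0.0735
|01⟩: (-0.3887)(0.974 + 0.1244i) = (-0.3786 - 0.04835i)
|10⟩: (-0.6125 + 0.6883i)(0.1891) = (-0.1158 + 0.1302i)
|11⟩: (-0.6125 + 0.6883i)(0.974 + 0.1244i) = (-0.6822 + 0.5942i)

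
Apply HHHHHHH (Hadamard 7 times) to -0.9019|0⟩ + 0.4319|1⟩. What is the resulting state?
-0.3323|0⟩ - 0.9431|1⟩

H² = I, so H^7 = H: a single Hadamard. With (a, b) = (-0.9019, 0.4319), H gives ((a + b)/√2, (a − b)/√2) = (-0.3323, -0.9431).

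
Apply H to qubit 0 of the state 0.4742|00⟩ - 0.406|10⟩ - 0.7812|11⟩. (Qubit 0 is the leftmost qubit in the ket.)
0.04822|00⟩ - 0.5524|01⟩ + 0.6224|10⟩ + 0.5524|11⟩

H on qubit 0 mixes each pair of kets that differ only in qubit 0: amplitudes (a, b) of (|…0…⟩, |…1…⟩) become ((a + b)/√2, (a − b)/√2). Kets absent from the input have amplitude 0.
(|00⟩, |10⟩): (a, b) = (0.4742, -0.406) → (0.04822, 0.6224)
(|01⟩, |11⟩): (a, b) = (0, -0.7812) → (-0.5524, 0.5524)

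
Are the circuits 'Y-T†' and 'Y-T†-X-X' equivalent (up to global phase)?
Yes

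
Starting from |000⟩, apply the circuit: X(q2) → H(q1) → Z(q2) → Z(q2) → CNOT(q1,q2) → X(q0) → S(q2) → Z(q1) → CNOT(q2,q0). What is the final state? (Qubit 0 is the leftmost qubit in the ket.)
(1/√2)i|001⟩ - 1/√2|110⟩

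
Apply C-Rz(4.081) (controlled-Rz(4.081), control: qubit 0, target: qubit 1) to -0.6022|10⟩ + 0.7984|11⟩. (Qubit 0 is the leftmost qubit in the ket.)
(0.2726 + 0.537i)|10⟩ + (-0.3614 + 0.7119i)|11⟩

C-Rz(4.081) leaves the control-|0⟩ kets |00⟩, |01⟩ unchanged and applies Rz(4.081) to qubit 1 on the control-|1⟩ pair (|10⟩, |11⟩).
Rz(4.081) = [[e^(−iθ/2), 0], [0, e^(iθ/2)]] with e^(±iθ/2) = cos(θ/2) ± i·sin(θ/2); θ = 4.081, cos(θ/2) ≈ -0.452622, sin(θ/2) ≈ 0.891702.
With a = amp(|10⟩) = -0.6022 and b = amp(|11⟩) = 0.7984:
new amp(|10⟩) = (-0.452622 - 0.891702i)·a = (0.2726 + 0.537i)
new amp(|11⟩) = (-0.452622 + 0.891702i)·b = (-0.3614 + 0.7119i)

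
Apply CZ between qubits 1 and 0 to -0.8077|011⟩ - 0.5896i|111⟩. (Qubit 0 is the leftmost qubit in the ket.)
-0.8077|011⟩ + 0.5896i|111⟩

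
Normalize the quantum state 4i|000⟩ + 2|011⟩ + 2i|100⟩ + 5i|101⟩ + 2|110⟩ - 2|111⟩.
0.5298i|000⟩ + 0.2649|011⟩ + 0.2649i|100⟩ + 0.6623i|101⟩ + 0.2649|110⟩ - 0.2649|111⟩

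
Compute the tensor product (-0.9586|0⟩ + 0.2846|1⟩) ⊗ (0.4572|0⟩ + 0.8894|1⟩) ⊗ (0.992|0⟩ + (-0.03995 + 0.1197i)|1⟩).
-0.4348|000⟩ + (0.01751 - 0.05246i)|001⟩ - 0.8458|010⟩ + (0.03406 - 0.1021i)|011⟩ + 0.1291|100⟩ + (-0.005198 + 0.01558i)|101⟩ + 0.2511|110⟩ + (-0.01011 + 0.0303i)|111⟩

amp(|b₁b₂…⟩) = product of the factor amplitudes for bits b₁, b₂, …; only kets whose every factor amplitude is nonzero survive.
|000⟩: (-0.9586)(0.4572)(0.992) = -0.4348
|001⟩: (-0.9586)(0.4572)(-0.03995 + 0.1197i) = (0.01751 - 0.05246i)
|010⟩: (-0.9586)(0.8894)(0.992) = -0.8458
|011⟩: (-0.9586)(0.8894)(-0.03995 + 0.1197i) = (0.03406 - 0.1021i)
|100⟩: (0.2846)(0.4572)(0.992) = 0.1291
|101⟩: (0.2846)(0.4572)(-0.03995 + 0.1197i) = (-0.005198 + 0.01558i)
|110⟩: (0.2846)(0.8894)(0.992) = 0.2511
|111⟩: (0.2846)(0.8894)(-0.03995 + 0.1197i) = (-0.01011 + 0.0303i)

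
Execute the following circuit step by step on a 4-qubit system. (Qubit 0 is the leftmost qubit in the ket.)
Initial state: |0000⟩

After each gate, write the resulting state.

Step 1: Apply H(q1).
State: 1/√2|0000⟩ + 1/√2|0100⟩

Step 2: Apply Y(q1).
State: -(1/√2)i|0000⟩ + (1/√2)i|0100⟩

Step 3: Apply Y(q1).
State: 1/√2|0000⟩ + 1/√2|0100⟩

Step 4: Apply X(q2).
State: 1/√2|0010⟩ + 1/√2|0110⟩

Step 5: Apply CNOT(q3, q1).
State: 1/√2|0010⟩ + 1/√2|0110⟩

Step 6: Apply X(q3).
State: 1/√2|0011⟩ + 1/√2|0111⟩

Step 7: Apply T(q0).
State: 1/√2|0011⟩ + 1/√2|0111⟩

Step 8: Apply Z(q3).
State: -1/√2|0011⟩ - 1/√2|0111⟩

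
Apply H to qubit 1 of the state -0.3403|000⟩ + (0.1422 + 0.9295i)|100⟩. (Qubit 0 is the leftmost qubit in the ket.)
-0.2406|000⟩ - 0.2406|010⟩ + (0.1006 + 0.6573i)|100⟩ + (0.1006 + 0.6573i)|110⟩

H on qubit 1 mixes each pair of kets that differ only in qubit 1: amplitudes (a, b) of (|…0…⟩, |…1…⟩) become ((a + b)/√2, (a − b)/√2). Kets absent from the input have amplitude 0.
(|000⟩, |010⟩): (a, b) = (-0.3403, 0) → (-0.2406, -0.2406)
(|100⟩, |110⟩): (a, b) = ((0.1422 + 0.9295i), 0) → ((0.1006 + 0.6573i), (0.1006 + 0.6573i))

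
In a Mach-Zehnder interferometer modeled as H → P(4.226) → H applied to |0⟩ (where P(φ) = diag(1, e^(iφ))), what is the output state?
(0.2663 - 0.442i)|0⟩ + (0.7337 + 0.442i)|1⟩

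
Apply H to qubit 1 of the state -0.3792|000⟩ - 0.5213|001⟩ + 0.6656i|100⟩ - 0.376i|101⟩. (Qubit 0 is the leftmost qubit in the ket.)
-0.2681|000⟩ - 0.3686|001⟩ - 0.2681|010⟩ - 0.3686|011⟩ + 0.4707i|100⟩ - 0.2659i|101⟩ + 0.4707i|110⟩ - 0.2659i|111⟩

H on qubit 1 mixes each pair of kets that differ only in qubit 1: amplitudes (a, b) of (|…0…⟩, |…1…⟩) become ((a + b)/√2, (a − b)/√2). Kets absent from the input have amplitude 0.
(|000⟩, |010⟩): (a, b) = (-0.3792, 0) → (-0.2681, -0.2681)
(|001⟩, |011⟩): (a, b) = (-0.5213, 0) → (-0.3686, -0.3686)
(|100⟩, |110⟩): (a, b) = (0.6656i, 0) → (0.4707i, 0.4707i)
(|101⟩, |111⟩): (a, b) = (-0.376i, 0) → (-0.2659i, -0.2659i)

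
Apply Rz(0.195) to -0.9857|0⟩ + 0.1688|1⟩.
(-0.981 + 0.09595i)|0⟩ + (0.168 + 0.01643i)|1⟩

Rz(0.195) = [[e^(−iθ/2), 0], [0, e^(iθ/2)]] with e^(±iθ/2) = cos(θ/2) ± i·sin(θ/2); θ = 0.195, cos(θ/2) ≈ 0.995251, sin(θ/2) ≈ 0.0973456.
With a = amp(|0⟩) = -0.9857 and b = amp(|1⟩) = 0.1688:
new amp(|0⟩) = (0.995251 - 0.0973456i)·a = (-0.981 + 0.09595i)
new amp(|1⟩) = (0.995251 + 0.0973456i)·b = (0.168 + 0.01643i)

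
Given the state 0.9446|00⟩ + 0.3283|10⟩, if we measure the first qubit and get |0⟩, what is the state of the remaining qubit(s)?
|0⟩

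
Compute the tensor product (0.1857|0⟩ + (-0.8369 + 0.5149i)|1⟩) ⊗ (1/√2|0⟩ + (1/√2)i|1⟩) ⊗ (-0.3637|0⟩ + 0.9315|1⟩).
-0.04776|000⟩ + 0.1223|001⟩ - 0.04776i|010⟩ + 0.1223i|011⟩ + (0.2152 - 0.1324i)|100⟩ + (-0.5512 + 0.3391i)|101⟩ + (0.1324 + 0.2152i)|110⟩ + (-0.3391 - 0.5512i)|111⟩

amp(|b₁b₂…⟩) = product of the factor amplitudes for bits b₁, b₂, …; only kets whose every factor amplitude is nonzero survive.
|000⟩: (0.1857)(1/√2)(-0.3637) = -0.04776
|001⟩: (0.1857)(1/√2)(0.9315) = 0.1223
|010⟩: (0.1857)((1/√2)i)(-0.3637) = -0.04776i
|011⟩: (0.1857)((1/√2)i)(0.9315) = 0.1223i
|100⟩: (-0.8369 + 0.5149i)(1/√2)(-0.3637) = (0.2152 - 0.1324i)
|101⟩: (-0.8369 + 0.5149i)(1/√2)(0.9315) = (-0.5512 + 0.3391i)
|110⟩: (-0.8369 + 0.5149i)((1/√2)i)(-0.3637) = (0.1324 + 0.2152i)
|111⟩: (-0.8369 + 0.5149i)((1/√2)i)(0.9315) = (-0.3391 - 0.5512i)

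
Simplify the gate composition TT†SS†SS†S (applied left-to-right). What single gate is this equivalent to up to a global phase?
S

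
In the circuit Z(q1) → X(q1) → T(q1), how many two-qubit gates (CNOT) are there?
0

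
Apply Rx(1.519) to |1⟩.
-0.6886i|0⟩ + 0.7252|1⟩

Rx(1.519) = [[cos(θ/2), −i·sin(θ/2)], [−i·sin(θ/2), cos(θ/2)]]; θ = 1.519, cos(θ/2) ≈ 0.72518, sin(θ/2) ≈ 0.688559.
With a = amp(|0⟩) = 0 and b = amp(|1⟩) = 1:
new amp(|0⟩) = (0.72518)·a + (-0.688559i)·b = -0.6886i
new amp(|1⟩) = (-0.688559i)·a + (0.72518)·b = 0.7252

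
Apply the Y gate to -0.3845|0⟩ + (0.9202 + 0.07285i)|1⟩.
(0.07285 - 0.9202i)|0⟩ - 0.3845i|1⟩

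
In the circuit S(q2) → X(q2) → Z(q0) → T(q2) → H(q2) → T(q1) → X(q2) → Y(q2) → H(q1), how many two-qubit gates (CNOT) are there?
0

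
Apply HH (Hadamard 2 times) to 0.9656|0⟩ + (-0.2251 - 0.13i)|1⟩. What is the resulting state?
0.9656|0⟩ + (-0.2251 - 0.13i)|1⟩

H² = I, so an even number of Hadamards cancels: H^2 = I and the state is unchanged.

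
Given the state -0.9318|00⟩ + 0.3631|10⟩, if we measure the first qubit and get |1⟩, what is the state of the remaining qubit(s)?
|0⟩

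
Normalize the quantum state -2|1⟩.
-|1⟩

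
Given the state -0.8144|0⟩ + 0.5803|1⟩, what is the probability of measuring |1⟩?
0.3367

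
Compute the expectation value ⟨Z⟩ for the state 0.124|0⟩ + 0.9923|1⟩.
-0.9693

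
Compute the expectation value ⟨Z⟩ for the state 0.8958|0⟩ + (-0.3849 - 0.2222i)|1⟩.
0.6049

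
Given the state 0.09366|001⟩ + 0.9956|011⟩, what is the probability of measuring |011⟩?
0.9912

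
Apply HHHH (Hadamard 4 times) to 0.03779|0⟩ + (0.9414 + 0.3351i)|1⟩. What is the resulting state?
0.03779|0⟩ + (0.9414 + 0.3351i)|1⟩

H² = I, so an even number of Hadamards cancels: H^4 = I and the state is unchanged.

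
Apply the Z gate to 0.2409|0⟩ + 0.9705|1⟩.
0.2409|0⟩ - 0.9705|1⟩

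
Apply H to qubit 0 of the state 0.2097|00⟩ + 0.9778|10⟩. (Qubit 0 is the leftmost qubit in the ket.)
0.8397|00⟩ - 0.5431|10⟩

H on qubit 0 mixes each pair of kets that differ only in qubit 0: amplitudes (a, b) of (|…0…⟩, |…1…⟩) become ((a + b)/√2, (a − b)/√2). Kets absent from the input have amplitude 0.
(|00⟩, |10⟩): (a, b) = (0.2097, 0.9778) → (0.8397, -0.5431)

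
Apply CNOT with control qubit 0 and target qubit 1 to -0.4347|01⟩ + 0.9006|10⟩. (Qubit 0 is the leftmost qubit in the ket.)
-0.4347|01⟩ + 0.9006|11⟩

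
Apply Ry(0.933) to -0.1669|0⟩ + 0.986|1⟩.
-0.5925|0⟩ + 0.8056|1⟩

Ry(0.933) = [[cos(θ/2), −sin(θ/2)], [sin(θ/2), cos(θ/2)]]; θ = 0.933, cos(θ/2) ≈ 0.893148, sin(θ/2) ≈ 0.449763.
With a = amp(|0⟩) = -0.1669 and b = amp(|1⟩) = 0.986:
new amp(|0⟩) = (0.893148)·a + (-0.449763)·b = -0.5925
new amp(|1⟩) = (0.449763)·a + (0.893148)·b = 0.8056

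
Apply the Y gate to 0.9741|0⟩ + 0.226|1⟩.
-0.226i|0⟩ + 0.9741i|1⟩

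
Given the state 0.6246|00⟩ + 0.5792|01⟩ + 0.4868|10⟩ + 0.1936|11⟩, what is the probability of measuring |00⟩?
0.3901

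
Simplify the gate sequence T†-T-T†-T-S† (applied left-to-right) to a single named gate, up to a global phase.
S†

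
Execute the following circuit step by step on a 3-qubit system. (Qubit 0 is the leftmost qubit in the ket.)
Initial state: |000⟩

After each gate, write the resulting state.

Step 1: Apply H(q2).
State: 1/√2|000⟩ + 1/√2|001⟩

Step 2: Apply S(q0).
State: 1/√2|000⟩ + 1/√2|001⟩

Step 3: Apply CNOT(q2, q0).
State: 1/√2|000⟩ + 1/√2|101⟩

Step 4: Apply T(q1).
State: 1/√2|000⟩ + 1/√2|101⟩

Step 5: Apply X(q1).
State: 1/√2|010⟩ + 1/√2|111⟩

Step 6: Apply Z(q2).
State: 1/√2|010⟩ - 1/√2|111⟩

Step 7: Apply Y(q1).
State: -(1/√2)i|000⟩ + (1/√2)i|101⟩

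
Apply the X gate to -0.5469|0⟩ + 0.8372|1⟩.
0.8372|0⟩ - 0.5469|1⟩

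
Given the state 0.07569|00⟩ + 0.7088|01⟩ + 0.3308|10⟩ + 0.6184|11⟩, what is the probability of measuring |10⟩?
0.1094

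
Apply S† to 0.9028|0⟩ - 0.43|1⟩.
0.9028|0⟩ + 0.43i|1⟩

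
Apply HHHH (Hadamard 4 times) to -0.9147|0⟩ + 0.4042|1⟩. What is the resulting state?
-0.9147|0⟩ + 0.4042|1⟩

H² = I, so an even number of Hadamards cancels: H^4 = I and the state is unchanged.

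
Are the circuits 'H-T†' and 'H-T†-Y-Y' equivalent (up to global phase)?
Yes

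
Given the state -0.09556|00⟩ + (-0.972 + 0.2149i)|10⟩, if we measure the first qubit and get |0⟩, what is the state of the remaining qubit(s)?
-|0⟩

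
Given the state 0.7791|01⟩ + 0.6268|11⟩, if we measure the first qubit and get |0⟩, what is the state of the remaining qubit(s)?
|1⟩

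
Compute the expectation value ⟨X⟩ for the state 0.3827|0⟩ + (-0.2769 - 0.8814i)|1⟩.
-0.2119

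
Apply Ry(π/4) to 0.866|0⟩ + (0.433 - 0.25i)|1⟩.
(0.6344 + 0.09567i)|0⟩ + (0.7314 - 0.231i)|1⟩

Ry(π/4) = [[cos(θ/2), −sin(θ/2)], [sin(θ/2), cos(θ/2)]]; θ = π/4, cos(θ/2) ≈ 0.92388, sin(θ/2) ≈ 0.382683.
With a = amp(|0⟩) = 0.866 and b = amp(|1⟩) = (0.433 - 0.25i):
new amp(|0⟩) = (0.92388)·a + (-0.382683)·b = (0.6344 + 0.09567i)
new amp(|1⟩) = (0.382683)·a + (0.92388)·b = (0.7314 - 0.231i)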